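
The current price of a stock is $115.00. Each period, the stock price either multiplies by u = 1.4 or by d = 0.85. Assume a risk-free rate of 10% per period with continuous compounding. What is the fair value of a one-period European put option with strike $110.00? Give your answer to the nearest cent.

$5.94

Risk-neutral probability p = (e^0.1 − 0.85)/(1.4 − 0.85) = 0.2552/0.5500 = 0.4639
Terminal stock prices: S_u = 161, S_d = 97.75
Terminal payoffs (K − S): max(-51, 0) = 0, max(12.25, 0) = 12.25
Node 0 (S = 115): V_0 = e^(−0.1)·[0.4639·0.0000 + 0.5361·12.2500] = 5.9417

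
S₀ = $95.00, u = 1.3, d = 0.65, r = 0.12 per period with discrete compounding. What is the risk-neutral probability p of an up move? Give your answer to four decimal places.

Risk-neutral probability p = (1 + 0.12 − 0.65)/(1.3 − 0.65) = 0.4700/0.6500 = 0.7231

p = 0.7231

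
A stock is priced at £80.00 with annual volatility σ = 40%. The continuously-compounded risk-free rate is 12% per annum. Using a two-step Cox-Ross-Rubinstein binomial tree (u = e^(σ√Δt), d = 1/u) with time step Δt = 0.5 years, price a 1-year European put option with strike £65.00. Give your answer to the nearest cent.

£3.71

CRR parameters: u = e^(σ√Δt) = e^(0.4·√0.5) = 1.3269, d = 1/u = 0.7536
Per-period rate: rΔt = 0.12·0.5 = 0.06, so R = e^0.06 = 1.0618
Risk-neutral probability p = (e^0.06 − 0.7536)/(1.3269 − 0.7536) = 0.3082/0.5733 = 0.5376
Terminal stock prices: S_uu = 140.9, S_ud = 80, S_dd = 45.44
Terminal payoffs (K − S): max(-75.85, 0) = 0, max(-15, 0) = 0, max(19.56, 0) = 19.56
Node u (S = 106.2): V_u = e^(−0.06)·[0.5376·0.0000 + 0.4624·0.0000] = 0.0000
Node d (S = 60.29): V_d = e^(−0.06)·[0.5376·0.0000 + 0.4624·19.5623] = 8.5184
Node 0 (S = 80): V_0 = e^(−0.06)·[0.5376·0.0000 + 0.4624·8.5184] = 3.7093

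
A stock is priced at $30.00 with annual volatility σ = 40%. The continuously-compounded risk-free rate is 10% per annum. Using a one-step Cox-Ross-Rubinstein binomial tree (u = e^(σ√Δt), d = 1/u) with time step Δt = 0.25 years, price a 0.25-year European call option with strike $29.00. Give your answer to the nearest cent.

CRR parameters: u = e^(σ√Δt) = e^(0.4·√0.25) = 1.2214, d = 1/u = 0.8187
Per-period rate: rΔt = 0.1·0.25 = 0.025, so R = e^0.025 = 1.0253
Risk-neutral probability p = (e^0.025 − 0.8187)/(1.2214 − 0.8187) = 0.2066/0.4027 = 0.5130
Terminal stock prices: S_u = 36.64, S_d = 24.56
Terminal payoffs (S − K): max(7.642, 0) = 7.642, max(-4.438, 0) = 0
Node 0 (S = 30): V_0 = e^(−0.025)·[0.5130·7.6421 + 0.4870·0.0000] = 3.8238

$3.82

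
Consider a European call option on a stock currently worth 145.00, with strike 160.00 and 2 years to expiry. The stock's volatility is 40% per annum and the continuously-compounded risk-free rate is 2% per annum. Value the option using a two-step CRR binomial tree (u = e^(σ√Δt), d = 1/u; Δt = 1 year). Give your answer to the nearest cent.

28.36

CRR parameters: u = e^(σ√Δt) = e^(0.4·√1) = 1.4918, d = 1/u = 0.6703
Per-period rate: rΔt = 0.02·1 = 0.02, so R = e^0.02 = 1.0202
Risk-neutral probability p = (e^0.02 − 0.6703)/(1.4918 − 0.6703) = 0.3499/0.8215 = 0.4259
Terminal stock prices: S_uu = 322.7, S_ud = 145, S_dd = 65.15
Terminal payoffs (S − K): max(162.7, 0) = 162.7, max(-15, 0) = 0, max(-94.85, 0) = 0
Node u (S = 216.3): V_u = e^(−0.02)·[0.4259·162.7034 + 0.5741·0.0000] = 67.9237
Node d (S = 97.2): V_d = e^(−0.02)·[0.4259·0.0000 + 0.5741·0.0000] = 0.0000
Node 0 (S = 145): V_0 = e^(−0.02)·[0.4259·67.9237 + 0.5741·0.0000] = 28.3561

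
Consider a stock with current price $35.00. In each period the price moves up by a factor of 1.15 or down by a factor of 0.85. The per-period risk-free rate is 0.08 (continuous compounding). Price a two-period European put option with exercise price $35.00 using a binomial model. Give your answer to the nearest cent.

$0.64

Risk-neutral probability p = (e^0.08 − 0.85)/(1.15 − 0.85) = 0.2333/0.3000 = 0.7776
Terminal stock prices: S_uu = 46.29, S_ud = 34.21, S_dd = 25.29
Terminal payoffs (K − S): max(-11.29, 0) = 0, max(0.7875, 0) = 0.7875, max(9.713, 0) = 9.713
Node u (S = 40.25): V_u = e^(−0.08)·[0.7776·0.0000 + 0.2224·0.7875] = 0.1617
Node d (S = 29.75): V_d = e^(−0.08)·[0.7776·0.7875 + 0.2224·9.7125] = 2.5591
Node 0 (S = 35): V_0 = e^(−0.08)·[0.7776·0.1617 + 0.2224·2.5591] = 0.6414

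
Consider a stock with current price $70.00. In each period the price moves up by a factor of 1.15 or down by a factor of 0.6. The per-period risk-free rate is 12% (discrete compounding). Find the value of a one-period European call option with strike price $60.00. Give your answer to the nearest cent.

$17.31

Risk-neutral probability p = (1 + 0.12 − 0.6)/(1.15 − 0.6) = 0.5200/0.5500 = 0.9455
Terminal stock prices: S_u = 80.5, S_d = 42
Terminal payoffs (S − K): max(20.5, 0) = 20.5, max(-18, 0) = 0
Node 0 (S = 70): V_0 = 1/1.12·[0.9455·20.5000 + 0.0545·0.0000] = 17.3052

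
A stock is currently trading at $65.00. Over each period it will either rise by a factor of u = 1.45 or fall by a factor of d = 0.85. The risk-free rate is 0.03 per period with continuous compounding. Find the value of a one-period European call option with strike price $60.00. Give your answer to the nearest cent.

$10.00

Risk-neutral probability p = (e^0.03 − 0.85)/(1.45 − 0.85) = 0.1805/0.6000 = 0.3008
Terminal stock prices: S_u = 94.25, S_d = 55.25
Terminal payoffs (S − K): max(34.25, 0) = 34.25, max(-4.75, 0) = 0
Node 0 (S = 65): V_0 = e^(−0.03)·[0.3008·34.2500 + 0.6992·0.0000] = 9.9965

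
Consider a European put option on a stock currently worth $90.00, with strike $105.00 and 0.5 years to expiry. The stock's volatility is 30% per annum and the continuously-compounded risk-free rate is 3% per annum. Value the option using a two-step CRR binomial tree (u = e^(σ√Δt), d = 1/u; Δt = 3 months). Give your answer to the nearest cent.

CRR parameters: u = e^(σ√Δt) = e^(0.3·√0.25) = 1.1618, d = 1/u = 0.8607
Per-period rate: rΔt = 0.03·0.25 = 0.0075, so R = e^0.0075 = 1.0075
Risk-neutral probability p = (e^0.0075 − 0.8607)/(1.1618 − 0.8607) = 0.1468/0.3011 = 0.4876
Terminal stock prices: S_uu = 121.5, S_ud = 90, S_dd = 66.67
Terminal payoffs (K − S): max(-16.49, 0) = 0, max(15, 0) = 15, max(38.33, 0) = 38.33
Node u (S = 104.6): V_u = e^(−0.0075)·[0.4876·0.0000 + 0.5124·15.0000] = 7.6290
Node d (S = 77.46): V_d = e^(−0.0075)·[0.4876·15.0000 + 0.5124·38.3264] = 26.7517
Node 0 (S = 90): V_0 = e^(−0.0075)·[0.4876·7.6290 + 0.5124·26.7517] = 17.2978

$17.30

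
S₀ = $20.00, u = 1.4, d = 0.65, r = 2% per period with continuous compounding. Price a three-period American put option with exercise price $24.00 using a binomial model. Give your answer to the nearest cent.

$6.91

Risk-neutral probability p = (e^0.02 − 0.65)/(1.4 − 0.65) = 0.3702/0.7500 = 0.4936
Terminal stock prices: S_uuu = 54.88, S_uud = 25.48, S_udd = 11.83, S_ddd = 5.492
Terminal payoffs (K − S): max(-30.88, 0) = 0, max(-1.48, 0) = 0, max(12.17, 0) = 12.17, max(18.51, 0) = 18.51
Node uu (S = 39.2): continuation = e^(−0.02)·[0.4936·0.0000 + 0.5064·0.0000] = 0.0000; exercise value = 0.0000 ≤ continuation, so V_uu = 0.0000
Node ud (S = 18.2): continuation = e^(−0.02)·[0.4936·0.0000 + 0.5064·12.1700] = 6.0408; exercise value = 5.8000 ≤ continuation, so V_ud = 6.0408
Node dd (S = 8.45): continuation = e^(−0.02)·[0.4936·12.1700 + 0.5064·18.5075] = 15.0748; exercise value = 15.5500 > continuation, so V_dd = 15.5500 (exercise)
Node u (S = 28): continuation = e^(−0.02)·[0.4936·0.0000 + 0.5064·6.0408] = 2.9985; exercise value = 0.0000 ≤ continuation, so V_u = 2.9985
Node d (S = 13): continuation = e^(−0.02)·[0.4936·6.0408 + 0.5064·15.5500] = 10.6413; exercise value = 11.0000 > continuation, so V_d = 11.0000 (exercise)
Node 0 (S = 20): continuation = e^(−0.02)·[0.4936·2.9985 + 0.5064·11.0000] = 6.9108; exercise value = 4.0000 ≤ continuation, so V_0 = 6.9108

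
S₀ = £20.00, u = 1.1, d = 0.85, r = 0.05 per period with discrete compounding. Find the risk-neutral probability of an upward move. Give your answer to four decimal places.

p = 0.8000

Risk-neutral probability p = (1 + 0.05 − 0.85)/(1.1 − 0.85) = 0.2000/0.2500 = 0.8000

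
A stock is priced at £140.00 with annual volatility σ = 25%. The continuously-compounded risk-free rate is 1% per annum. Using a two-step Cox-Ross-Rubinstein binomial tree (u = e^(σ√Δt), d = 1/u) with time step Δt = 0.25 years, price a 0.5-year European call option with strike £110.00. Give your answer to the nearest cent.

£30.81

CRR parameters: u = e^(σ√Δt) = e^(0.25·√0.25) = 1.1331, d = 1/u = 0.8825
Per-period rate: rΔt = 0.01·0.25 = 0.0025, so R = e^0.0025 = 1.0025
Risk-neutral probability p = (e^0.0025 − 0.8825)/(1.1331 − 0.8825) = 0.1200/0.2507 = 0.4788
Terminal stock prices: S_uu = 179.8, S_ud = 140, S_dd = 109
Terminal payoffs (S − K): max(69.76, 0) = 69.76, max(30, 0) = 30, max(-0.9679, 0) = 0
Node u (S = 158.6): V_u = e^(−0.0025)·[0.4788·69.7636 + 0.5212·30.0000] = 48.9154
Node d (S = 123.5): V_d = e^(−0.0025)·[0.4788·30.0000 + 0.5212·0.0000] = 14.3274
Node 0 (S = 140): V_0 = e^(−0.0025)·[0.4788·48.9154 + 0.5212·14.3274] = 30.8103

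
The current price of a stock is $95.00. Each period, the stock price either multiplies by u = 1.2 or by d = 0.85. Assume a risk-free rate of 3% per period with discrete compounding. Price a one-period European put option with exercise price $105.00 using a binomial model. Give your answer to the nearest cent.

$11.44

Risk-neutral probability p = (1 + 0.03 − 0.85)/(1.2 − 0.85) = 0.1800/0.3500 = 0.5143
Terminal stock prices: S_u = 114, S_d = 80.75
Terminal payoffs (K − S): max(-9, 0) = 0, max(24.25, 0) = 24.25
Node 0 (S = 95): V_0 = 1/1.03·[0.5143·0.0000 + 0.4857·24.2500] = 11.4355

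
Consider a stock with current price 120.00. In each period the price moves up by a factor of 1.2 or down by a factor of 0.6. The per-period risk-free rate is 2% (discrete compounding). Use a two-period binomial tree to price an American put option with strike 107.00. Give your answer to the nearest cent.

14.45

Risk-neutral probability p = (1 + 0.02 − 0.6)/(1.2 − 0.6) = 0.4200/0.6000 = 0.7000
Terminal stock prices: S_uu = 172.8, S_ud = 86.4, S_dd = 43.2
Terminal payoffs (K − S): max(-65.8, 0) = 0, max(20.6, 0) = 20.6, max(63.8, 0) = 63.8
Node u (S = 144): continuation = 1/1.02·[0.7000·0.0000 + 0.3000·20.6000] = 6.0588; exercise value = 0.0000 ≤ continuation, so V_u = 6.0588
Node d (S = 72): continuation = 1/1.02·[0.7000·20.6000 + 0.3000·63.8000] = 32.9020; exercise value = 35.0000 > continuation, so V_d = 35.0000 (exercise)
Node 0 (S = 120): continuation = 1/1.02·[0.7000·6.0588 + 0.3000·35.0000] = 14.4521; exercise value = 0.0000 ≤ continuation, so V_0 = 14.4521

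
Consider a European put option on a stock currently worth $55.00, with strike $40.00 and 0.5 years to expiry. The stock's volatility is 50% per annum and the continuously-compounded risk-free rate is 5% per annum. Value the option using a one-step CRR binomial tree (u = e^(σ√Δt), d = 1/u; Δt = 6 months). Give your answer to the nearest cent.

$0.74

CRR parameters: u = e^(σ√Δt) = e^(0.5·√0.5) = 1.4241, d = 1/u = 0.7022
Per-period rate: rΔt = 0.05·0.5 = 0.025, so R = e^0.025 = 1.0253
Risk-neutral probability p = (e^0.025 − 0.7022)/(1.4241 − 0.7022) = 0.3231/0.7219 = 0.4476
Terminal stock prices: S_u = 78.33, S_d = 38.62
Terminal payoffs (K − S): max(-38.33, 0) = 0, max(1.38, 0) = 1.38
Node 0 (S = 55): V_0 = e^(−0.025)·[0.4476·0.0000 + 0.5524·1.3796] = 0.7433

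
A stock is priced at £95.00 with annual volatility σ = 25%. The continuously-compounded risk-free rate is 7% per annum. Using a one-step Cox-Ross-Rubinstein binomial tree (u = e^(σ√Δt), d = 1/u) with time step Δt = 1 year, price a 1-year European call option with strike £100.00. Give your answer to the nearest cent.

CRR parameters: u = e^(σ√Δt) = e^(0.25·√1) = 1.2840, d = 1/u = 0.7788
Per-period rate: rΔt = 0.07·1 = 0.07, so R = e^0.07 = 1.0725
Risk-neutral probability p = (e^0.07 − 0.7788)/(1.2840 − 0.7788) = 0.2937/0.5052 = 0.5813
Terminal stock prices: S_u = 122, S_d = 73.99
Terminal payoffs (S − K): max(21.98, 0) = 21.98, max(-26.01, 0) = 0
Node 0 (S = 95): V_0 = e^(−0.07)·[0.5813·21.9824 + 0.4187·0.0000] = 11.9153

£11.92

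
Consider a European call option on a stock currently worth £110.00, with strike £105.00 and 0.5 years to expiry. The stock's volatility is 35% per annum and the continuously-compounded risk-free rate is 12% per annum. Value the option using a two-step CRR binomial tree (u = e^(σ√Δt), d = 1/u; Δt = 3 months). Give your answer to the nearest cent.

£16.52

CRR parameters: u = e^(σ√Δt) = e^(0.35·√0.25) = 1.1912, d = 1/u = 0.8395
Per-period rate: rΔt = 0.12·0.25 = 0.03, so R = e^0.03 = 1.0305
Risk-neutral probability p = (e^0.03 − 0.8395)/(1.1912 − 0.8395) = 0.1910/0.3518 = 0.5429
Terminal stock prices: S_uu = 156.1, S_ud = 110, S_dd = 77.52
Terminal payoffs (S − K): max(51.1, 0) = 51.1, max(5, 0) = 5, max(-27.48, 0) = 0
Node u (S = 131): V_u = e^(−0.03)·[0.5429·51.0974 + 0.4571·5.0000] = 29.1403
Node d (S = 92.34): V_d = e^(−0.03)·[0.5429·5.0000 + 0.4571·0.0000] = 2.6344
Node 0 (S = 110): V_0 = e^(−0.03)·[0.5429·29.1403 + 0.4571·2.6344] = 16.5221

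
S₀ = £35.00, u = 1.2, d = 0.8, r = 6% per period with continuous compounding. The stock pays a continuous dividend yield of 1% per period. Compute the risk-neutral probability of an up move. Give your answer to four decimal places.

p = 0.6282

Per-period risk-free factor R = e^0.06 = 1.0618; dividend-adjusted growth = e^(0.06−0.01) = 1.0513.
Risk-neutral probability p = (1.0513 − 0.8)/(1.2 − 0.8) = 0.2513/0.4000 = 0.6282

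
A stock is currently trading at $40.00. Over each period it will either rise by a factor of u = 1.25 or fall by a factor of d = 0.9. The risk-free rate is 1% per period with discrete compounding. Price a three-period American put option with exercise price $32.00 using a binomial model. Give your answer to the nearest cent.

$0.89

Risk-neutral probability p = (1 + 0.01 − 0.9)/(1.25 − 0.9) = 0.1100/0.3500 = 0.3143
Terminal stock prices: S_uuu = 78.12, S_uud = 56.25, S_udd = 40.5, S_ddd = 29.16
Terminal payoffs (K − S): max(-46.12, 0) = 0, max(-24.25, 0) = 0, max(-8.5, 0) = 0, max(2.84, 0) = 2.84
Node uu (S = 62.5): continuation = 1/1.01·[0.3143·0.0000 + 0.6857·0.0000] = 0.0000; exercise value = 0.0000 ≤ continuation, so V_uu = 0.0000
Node ud (S = 45): continuation = 1/1.01·[0.3143·0.0000 + 0.6857·0.0000] = 0.0000; exercise value = 0.0000 ≤ continuation, so V_ud = 0.0000
Node dd (S = 32.4): continuation = 1/1.01·[0.3143·0.0000 + 0.6857·2.8400] = 1.9281; exercise value = 0.0000 ≤ continuation, so V_dd = 1.9281
Node u (S = 50): continuation = 1/1.01·[0.3143·0.0000 + 0.6857·0.0000] = 0.0000; exercise value = 0.0000 ≤ continuation, so V_u = 0.0000
Node d (S = 36): continuation = 1/1.01·[0.3143·0.0000 + 0.6857·1.9281] = 1.3091; exercise value = 0.0000 ≤ continuation, so V_d = 1.3091
Node 0 (S = 40): continuation = 1/1.01·[0.3143·0.0000 + 0.6857·1.3091] = 0.8888; exercise value = 0.0000 ≤ continuation, so V_0 = 0.8888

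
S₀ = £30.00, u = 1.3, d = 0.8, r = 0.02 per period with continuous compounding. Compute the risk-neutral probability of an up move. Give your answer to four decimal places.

Risk-neutral probability p = (e^0.02 − 0.8)/(1.3 − 0.8) = 0.2202/0.5000 = 0.4404

p = 0.4404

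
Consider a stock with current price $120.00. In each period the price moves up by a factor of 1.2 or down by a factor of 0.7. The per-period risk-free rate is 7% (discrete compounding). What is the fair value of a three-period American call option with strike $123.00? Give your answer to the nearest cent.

Risk-neutral probability p = (1 + 0.07 − 0.7)/(1.2 − 0.7) = 0.3700/0.5000 = 0.7400
Terminal stock prices: S_uuu = 207.4, S_uud = 121, S_udd = 70.56, S_ddd = 41.16
Terminal payoffs (S − K): max(84.36, 0) = 84.36, max(-2.04, 0) = 0, max(-52.44, 0) = 0, max(-81.84, 0) = 0
Node uu (S = 172.8): continuation = 1/1.07·[0.7400·84.3600 + 0.2600·0.0000] = 58.3424; exercise value = 49.8000 ≤ continuation, so V_uu = 58.3424
Node ud (S = 100.8): continuation = 1/1.07·[0.7400·0.0000 + 0.2600·0.0000] = 0.0000; exercise value = 0.0000 ≤ continuation, so V_ud = 0.0000
Node dd (S = 58.8): continuation = 1/1.07·[0.7400·0.0000 + 0.2600·0.0000] = 0.0000; exercise value = 0.0000 ≤ continuation, so V_dd = 0.0000
Node u (S = 144): continuation = 1/1.07·[0.7400·58.3424 + 0.2600·0.0000] = 40.3490; exercise value = 21.0000 ≤ continuation, so V_u = 40.3490
Node d (S = 84): continuation = 1/1.07·[0.7400·0.0000 + 0.2600·0.0000] = 0.0000; exercise value = 0.0000 ≤ continuation, so V_d = 0.0000
Node 0 (S = 120): continuation = 1/1.07·[0.7400·40.3490 + 0.2600·0.0000] = 27.9049; exercise value = 0.0000 ≤ continuation, so V_0 = 27.9049

$27.90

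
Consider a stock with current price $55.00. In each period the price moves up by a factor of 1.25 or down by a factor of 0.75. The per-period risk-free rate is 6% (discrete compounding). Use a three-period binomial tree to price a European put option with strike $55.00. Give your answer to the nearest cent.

Risk-neutral probability p = (1 + 0.06 − 0.75)/(1.25 − 0.75) = 0.3100/0.5000 = 0.6200
Terminal stock prices: S_uuu = 107.4, S_uud = 64.45, S_udd = 38.67, S_ddd = 23.2
Terminal payoffs (K − S): max(-52.42, 0) = 0, max(-9.453, 0) = 0, max(16.33, 0) = 16.33, max(31.8, 0) = 31.8
Node uu (S = 85.94): V_uu = 1/1.06·[0.6200·0.0000 + 0.3800·0.0000] = 0.0000
Node ud (S = 51.56): V_ud = 1/1.06·[0.6200·0.0000 + 0.3800·16.3281] = 5.8535
Node dd (S = 30.94): V_dd = 1/1.06·[0.6200·16.3281 + 0.3800·31.7969] = 20.9493
Node u (S = 68.75): V_u = 1/1.06·[0.6200·0.0000 + 0.3800·5.8535] = 2.0984
Node d (S = 41.25): V_d = 1/1.06·[0.6200·5.8535 + 0.3800·20.9493] = 10.9339
Node 0 (S = 55): V_0 = 1/1.06·[0.6200·2.0984 + 0.3800·10.9339] = 5.1471

$5.15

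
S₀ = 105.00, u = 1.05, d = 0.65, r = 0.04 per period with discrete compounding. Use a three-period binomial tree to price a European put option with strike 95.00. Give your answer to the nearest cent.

Risk-neutral probability p = (1 + 0.04 − 0.65)/(1.05 − 0.65) = 0.3900/0.4000 = 0.9750
Terminal stock prices: S_uuu = 121.6, S_uud = 75.25, S_udd = 46.58, S_ddd = 28.84
Terminal payoffs (K − S): max(-26.55, 0) = 0, max(19.75, 0) = 19.75, max(48.42, 0) = 48.42, max(66.16, 0) = 66.16
Node uu (S = 115.8): V_uu = 1/1.04·[0.9750·0.0000 + 0.0250·19.7544] = 0.4749
Node ud (S = 71.66): V_ud = 1/1.04·[0.9750·19.7544 + 0.0250·48.4194] = 19.6837
Node dd (S = 44.36): V_dd = 1/1.04·[0.9750·48.4194 + 0.0250·66.1644] = 46.9837
Node u (S = 110.2): V_u = 1/1.04·[0.9750·0.4749 + 0.0250·19.6837] = 0.9184
Node d (S = 68.25): V_d = 1/1.04·[0.9750·19.6837 + 0.0250·46.9837] = 19.5828
Node 0 (S = 105): V_0 = 1/1.04·[0.9750·0.9184 + 0.0250·19.5828] = 1.3317

1.33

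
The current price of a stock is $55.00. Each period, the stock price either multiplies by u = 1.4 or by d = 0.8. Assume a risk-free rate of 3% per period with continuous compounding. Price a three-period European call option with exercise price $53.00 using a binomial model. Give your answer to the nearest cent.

$13.35

Risk-neutral probability p = (e^0.03 − 0.8)/(1.4 − 0.8) = 0.2305/0.6000 = 0.3841
Terminal stock prices: S_uuu = 150.9, S_uud = 86.24, S_udd = 49.28, S_ddd = 28.16
Terminal payoffs (S − K): max(97.92, 0) = 97.92, max(33.24, 0) = 33.24, max(-3.72, 0) = 0, max(-24.84, 0) = 0
Node uu (S = 107.8): V_uu = e^(−0.03)·[0.3841·97.9200 + 0.6159·33.2400] = 56.3664
Node ud (S = 61.6): V_ud = e^(−0.03)·[0.3841·33.2400 + 0.6159·0.0000] = 12.3899
Node dd (S = 35.2): V_dd = e^(−0.03)·[0.3841·0.0000 + 0.6159·0.0000] = 0.0000
Node u (S = 77): V_u = e^(−0.03)·[0.3841·56.3664 + 0.6159·12.3899] = 28.4155
Node d (S = 44): V_d = e^(−0.03)·[0.3841·12.3899 + 0.6159·0.0000] = 4.6182
Node 0 (S = 55): V_0 = e^(−0.03)·[0.3841·28.4155 + 0.6159·4.6182] = 13.3519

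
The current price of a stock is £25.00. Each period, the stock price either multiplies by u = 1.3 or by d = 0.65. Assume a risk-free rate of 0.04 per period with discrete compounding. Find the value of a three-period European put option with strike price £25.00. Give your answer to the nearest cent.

Risk-neutral probability p = (1 + 0.04 − 0.65)/(1.3 − 0.65) = 0.3900/0.6500 = 0.6000
Terminal stock prices: S_uuu = 54.93, S_uud = 27.46, S_udd = 13.73, S_ddd = 6.866
Terminal payoffs (K − S): max(-29.93, 0) = 0, max(-2.463, 0) = 0, max(11.27, 0) = 11.27, max(18.13, 0) = 18.13
Node uu (S = 42.25): V_uu = 1/1.04·[0.6000·0.0000 + 0.4000·0.0000] = 0.0000
Node ud (S = 21.12): V_ud = 1/1.04·[0.6000·0.0000 + 0.4000·11.2687] = 4.3341
Node dd (S = 10.56): V_dd = 1/1.04·[0.6000·11.2687 + 0.4000·18.1344] = 13.4760
Node u (S = 32.5): V_u = 1/1.04·[0.6000·0.0000 + 0.4000·4.3341] = 1.6670
Node d (S = 16.25): V_d = 1/1.04·[0.6000·4.3341 + 0.4000·13.4760] = 7.6835
Node 0 (S = 25): V_0 = 1/1.04·[0.6000·1.6670 + 0.4000·7.6835] = 3.9169

£3.92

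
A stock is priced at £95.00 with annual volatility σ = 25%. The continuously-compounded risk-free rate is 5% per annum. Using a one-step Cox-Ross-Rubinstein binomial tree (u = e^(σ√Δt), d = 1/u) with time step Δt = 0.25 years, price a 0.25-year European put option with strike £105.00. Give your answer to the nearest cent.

CRR parameters: u = e^(σ√Δt) = e^(0.25·√0.25) = 1.1331, d = 1/u = 0.8825
Per-period rate: rΔt = 0.05·0.25 = 0.0125, so R = e^0.0125 = 1.0126
Risk-neutral probability p = (e^0.0125 − 0.8825)/(1.1331 − 0.8825) = 0.1301/0.2507 = 0.5190
Terminal stock prices: S_u = 107.6, S_d = 83.84
Terminal payoffs (K − S): max(-2.649, 0) = 0, max(21.16, 0) = 21.16
Node 0 (S = 95): V_0 = e^(−0.0125)·[0.5190·0.0000 + 0.4810·21.1628] = 10.0534

£10.05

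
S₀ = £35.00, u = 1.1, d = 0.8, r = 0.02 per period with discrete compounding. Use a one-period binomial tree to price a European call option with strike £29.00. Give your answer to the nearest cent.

£6.83

Risk-neutral probability p = (1 + 0.02 − 0.8)/(1.1 − 0.8) = 0.2200/0.3000 = 0.7333
Terminal stock prices: S_u = 38.5, S_d = 28
Terminal payoffs (S − K): max(9.5, 0) = 9.5, max(-1, 0) = 0
Node 0 (S = 35): V_0 = 1/1.02·[0.7333·9.5000 + 0.2667·0.0000] = 6.8301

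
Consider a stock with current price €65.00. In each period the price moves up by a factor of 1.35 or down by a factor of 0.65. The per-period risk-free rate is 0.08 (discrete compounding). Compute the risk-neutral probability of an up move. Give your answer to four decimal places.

p = 0.6143

Risk-neutral probability p = (1 + 0.08 − 0.65)/(1.35 − 0.65) = 0.4300/0.7000 = 0.6143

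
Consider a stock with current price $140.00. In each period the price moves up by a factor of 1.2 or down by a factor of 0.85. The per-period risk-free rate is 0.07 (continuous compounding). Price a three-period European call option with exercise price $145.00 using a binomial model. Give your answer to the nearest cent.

Risk-neutral probability p = (e^0.07 − 0.85)/(1.2 − 0.85) = 0.2225/0.3500 = 0.6357
Terminal stock prices: S_uuu = 241.9, S_uud = 171.4, S_udd = 121.4, S_ddd = 85.98
Terminal payoffs (S − K): max(96.92, 0) = 96.92, max(26.36, 0) = 26.36, max(-23.62, 0) = 0, max(-59.02, 0) = 0
Node uu (S = 201.6): V_uu = e^(−0.07)·[0.6357·96.9200 + 0.3643·26.3600] = 66.4029
Node ud (S = 142.8): V_ud = e^(−0.07)·[0.6357·26.3600 + 0.3643·0.0000] = 15.6251
Node dd (S = 101.1): V_dd = e^(−0.07)·[0.6357·0.0000 + 0.3643·0.0000] = 0.0000
Node u (S = 168): V_u = e^(−0.07)·[0.6357·66.4029 + 0.3643·15.6251] = 44.6677
Node d (S = 119): V_d = e^(−0.07)·[0.6357·15.6251 + 0.3643·0.0000] = 9.2619
Node 0 (S = 140): V_0 = e^(−0.07)·[0.6357·44.6677 + 0.3643·9.2619] = 29.6228

$29.62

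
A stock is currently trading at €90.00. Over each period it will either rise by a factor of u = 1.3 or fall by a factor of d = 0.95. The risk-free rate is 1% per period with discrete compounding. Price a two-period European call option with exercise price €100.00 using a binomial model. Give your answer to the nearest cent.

€4.61

Risk-neutral probability p = (1 + 0.01 − 0.95)/(1.3 − 0.95) = 0.0600/0.3500 = 0.1714
Terminal stock prices: S_uu = 152.1, S_ud = 111.1, S_dd = 81.22
Terminal payoffs (S − K): max(52.1, 0) = 52.1, max(11.15, 0) = 11.15, max(-18.78, 0) = 0
Node u (S = 117): V_u = 1/1.01·[0.1714·52.1000 + 0.8286·11.1500] = 17.9901
Node d (S = 85.5): V_d = 1/1.01·[0.1714·11.1500 + 0.8286·0.0000] = 1.8925
Node 0 (S = 90): V_0 = 1/1.01·[0.1714·17.9901 + 0.8286·1.8925] = 4.6060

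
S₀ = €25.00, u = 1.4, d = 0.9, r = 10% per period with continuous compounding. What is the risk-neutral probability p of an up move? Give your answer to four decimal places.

Risk-neutral probability p = (e^0.1 − 0.9)/(1.4 − 0.9) = 0.2052/0.5000 = 0.4103

p = 0.4103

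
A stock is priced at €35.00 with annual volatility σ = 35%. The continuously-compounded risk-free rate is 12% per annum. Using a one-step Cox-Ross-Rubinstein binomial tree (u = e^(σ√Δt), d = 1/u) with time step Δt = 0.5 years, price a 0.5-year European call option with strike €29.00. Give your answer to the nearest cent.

CRR parameters: u = e^(σ√Δt) = e^(0.35·√0.5) = 1.2808, d = 1/u = 0.7808
Per-period rate: rΔt = 0.12·0.5 = 0.06, so R = e^0.06 = 1.0618
Risk-neutral probability p = (e^0.06 − 0.7808)/(1.2808 − 0.7808) = 0.2811/0.5000 = 0.5621
Terminal stock prices: S_u = 44.83, S_d = 27.33
Terminal payoffs (S − K): max(15.83, 0) = 15.83, max(-1.673, 0) = 0
Node 0 (S = 35): V_0 = e^(−0.06)·[0.5621·15.8281 + 0.4379·0.0000] = 8.3789

€8.38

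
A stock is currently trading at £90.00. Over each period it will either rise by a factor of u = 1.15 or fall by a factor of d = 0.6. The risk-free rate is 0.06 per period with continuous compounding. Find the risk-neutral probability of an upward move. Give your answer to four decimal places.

p = 0.8397

Risk-neutral probability p = (e^0.06 − 0.6)/(1.15 − 0.6) = 0.4618/0.5500 = 0.8397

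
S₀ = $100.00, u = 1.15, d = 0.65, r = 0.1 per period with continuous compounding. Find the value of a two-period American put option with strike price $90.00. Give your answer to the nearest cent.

Risk-neutral probability p = (e^0.1 − 0.65)/(1.15 − 0.65) = 0.4552/0.5000 = 0.9103
Terminal stock prices: S_uu = 132.2, S_ud = 74.75, S_dd = 42.25
Terminal payoffs (K − S): max(-42.25, 0) = 0, max(15.25, 0) = 15.25, max(47.75, 0) = 47.75
Node u (S = 115): continuation = e^(−0.1)·[0.9103·0.0000 + 0.0897·15.2500] = 1.2372; exercise value = 0.0000 ≤ continuation, so V_u = 1.2372
Node d (S = 65): continuation = e^(−0.1)·[0.9103·15.2500 + 0.0897·47.7500] = 16.4354; exercise value = 25.0000 > continuation, so V_d = 25.0000 (exercise)
Node 0 (S = 100): continuation = e^(−0.1)·[0.9103·1.2372 + 0.0897·25.0000] = 3.0472; exercise value = 0.0000 ≤ continuation, so V_0 = 3.0472

$3.05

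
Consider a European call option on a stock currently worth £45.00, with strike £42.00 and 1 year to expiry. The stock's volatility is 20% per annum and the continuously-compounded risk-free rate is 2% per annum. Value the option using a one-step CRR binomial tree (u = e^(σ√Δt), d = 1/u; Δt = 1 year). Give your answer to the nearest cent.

£6.36

CRR parameters: u = e^(σ√Δt) = e^(0.2·√1) = 1.2214, d = 1/u = 0.8187
Per-period rate: rΔt = 0.02·1 = 0.02, so R = e^0.02 = 1.0202
Risk-neutral probability p = (e^0.02 − 0.8187)/(1.2214 − 0.8187) = 0.2015/0.4027 = 0.5003
Terminal stock prices: S_u = 54.96, S_d = 36.84
Terminal payoffs (S − K): max(12.96, 0) = 12.96, max(-5.157, 0) = 0
Node 0 (S = 45): V_0 = e^(−0.02)·[0.5003·12.9631 + 0.4997·0.0000] = 6.3575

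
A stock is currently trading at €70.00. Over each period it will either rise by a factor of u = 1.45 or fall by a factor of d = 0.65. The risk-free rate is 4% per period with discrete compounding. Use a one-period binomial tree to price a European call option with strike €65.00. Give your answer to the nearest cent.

€17.11

Risk-neutral probability p = (1 + 0.04 − 0.65)/(1.45 − 0.65) = 0.3900/0.8000 = 0.4875
Terminal stock prices: S_u = 101.5, S_d = 45.5
Terminal payoffs (S − K): max(36.5, 0) = 36.5, max(-19.5, 0) = 0
Node 0 (S = 70): V_0 = 1/1.04·[0.4875·36.5000 + 0.5125·0.0000] = 17.1094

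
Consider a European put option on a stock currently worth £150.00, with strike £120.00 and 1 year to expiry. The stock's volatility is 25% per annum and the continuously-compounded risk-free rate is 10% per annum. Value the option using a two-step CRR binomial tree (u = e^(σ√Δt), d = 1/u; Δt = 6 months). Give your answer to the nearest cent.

£2.12

CRR parameters: u = e^(σ√Δt) = e^(0.25·√0.5) = 1.1934, d = 1/u = 0.8380
Per-period rate: rΔt = 0.1·0.5 = 0.05, so R = e^0.05 = 1.0513
Risk-neutral probability p = (e^0.05 − 0.8380)/(1.1934 − 0.8380) = 0.2133/0.3554 = 0.6002
Terminal stock prices: S_uu = 213.6, S_ud = 150, S_dd = 105.3
Terminal payoffs (K − S): max(-93.62, 0) = 0, max(-30, 0) = 0, max(14.67, 0) = 14.67
Node u (S = 179): V_u = e^(−0.05)·[0.6002·0.0000 + 0.3998·0.0000] = 0.0000
Node d (S = 125.7): V_d = e^(−0.05)·[0.6002·0.0000 + 0.3998·14.6717] = 5.5799
Node 0 (S = 150): V_0 = e^(−0.05)·[0.6002·0.0000 + 0.3998·5.5799] = 2.1221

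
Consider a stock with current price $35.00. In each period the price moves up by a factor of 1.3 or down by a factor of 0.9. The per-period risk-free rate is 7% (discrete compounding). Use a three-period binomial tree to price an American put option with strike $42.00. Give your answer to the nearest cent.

Risk-neutral probability p = (1 + 0.07 − 0.9)/(1.3 − 0.9) = 0.1700/0.4000 = 0.4250
Terminal stock prices: S_uuu = 76.89, S_uud = 53.24, S_udd = 36.86, S_ddd = 25.52
Terminal payoffs (K − S): max(-34.89, 0) = 0, max(-11.24, 0) = 0, max(5.145, 0) = 5.145, max(16.48, 0) = 16.48
Node uu (S = 59.15): continuation = 1/1.07·[0.4250·0.0000 + 0.5750·0.0000] = 0.0000; exercise value = 0.0000 ≤ continuation, so V_uu = 0.0000
Node ud (S = 40.95): continuation = 1/1.07·[0.4250·0.0000 + 0.5750·5.1450] = 2.7648; exercise value = 1.0500 ≤ continuation, so V_ud = 2.7648
Node dd (S = 28.35): continuation = 1/1.07·[0.4250·5.1450 + 0.5750·16.4850] = 10.9023; exercise value = 13.6500 > continuation, so V_dd = 13.6500 (exercise)
Node u (S = 45.5): continuation = 1/1.07·[0.4250·0.0000 + 0.5750·2.7648] = 1.4858; exercise value = 0.0000 ≤ continuation, so V_u = 1.4858
Node d (S = 31.5): continuation = 1/1.07·[0.4250·2.7648 + 0.5750·13.6500] = 8.4335; exercise value = 10.5000 > continuation, so V_d = 10.5000 (exercise)
Node 0 (S = 35): continuation = 1/1.07·[0.4250·1.4858 + 0.5750·10.5000] = 6.2327; exercise value = 7.0000 > continuation, so V_0 = 7.0000 (exercise)

$7.00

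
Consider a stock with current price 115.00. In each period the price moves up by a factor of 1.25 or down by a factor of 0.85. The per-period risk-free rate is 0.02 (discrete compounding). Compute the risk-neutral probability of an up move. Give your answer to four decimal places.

p = 0.4250

Risk-neutral probability p = (1 + 0.02 − 0.85)/(1.25 − 0.85) = 0.1700/0.4000 = 0.4250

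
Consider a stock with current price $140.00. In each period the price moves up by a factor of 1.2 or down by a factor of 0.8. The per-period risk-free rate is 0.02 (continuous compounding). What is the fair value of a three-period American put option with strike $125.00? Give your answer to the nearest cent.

$10.53

Risk-neutral probability p = (e^0.02 − 0.8)/(1.2 − 0.8) = 0.2202/0.4000 = 0.5505
Terminal stock prices: S_uuu = 241.9, S_uud = 161.3, S_udd = 107.5, S_ddd = 71.68
Terminal payoffs (K − S): max(-116.9, 0) = 0, max(-36.28, 0) = 0, max(17.48, 0) = 17.48, max(53.32, 0) = 53.32
Node uu (S = 201.6): continuation = e^(−0.02)·[0.5505·0.0000 + 0.4495·0.0000] = 0.0000; exercise value = 0.0000 ≤ continuation, so V_uu = 0.0000
Node ud (S = 134.4): continuation = e^(−0.02)·[0.5505·0.0000 + 0.4495·17.4800] = 7.7016; exercise value = 0.0000 ≤ continuation, so V_ud = 7.7016
Node dd (S = 89.6): continuation = e^(−0.02)·[0.5505·17.4800 + 0.4495·53.3200] = 32.9248; exercise value = 35.4000 > continuation, so V_dd = 35.4000 (exercise)
Node u (S = 168): continuation = e^(−0.02)·[0.5505·0.0000 + 0.4495·7.7016] = 3.3933; exercise value = 0.0000 ≤ continuation, so V_u = 3.3933
Node d (S = 112): continuation = e^(−0.02)·[0.5505·7.7016 + 0.4495·35.4000] = 19.7529; exercise value = 13.0000 ≤ continuation, so V_d = 19.7529
Node 0 (S = 140): continuation = e^(−0.02)·[0.5505·3.3933 + 0.4495·19.7529] = 10.5341; exercise value = 0.0000 ≤ continuation, so V_0 = 10.5341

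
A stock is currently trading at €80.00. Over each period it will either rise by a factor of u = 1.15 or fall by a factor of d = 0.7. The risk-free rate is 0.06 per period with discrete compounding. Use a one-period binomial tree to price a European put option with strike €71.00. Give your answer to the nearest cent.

Risk-neutral probability p = (1 + 0.06 − 0.7)/(1.15 − 0.7) = 0.3600/0.4500 = 0.8000
Terminal stock prices: S_u = 92, S_d = 56
Terminal payoffs (K − S): max(-21, 0) = 0, max(15, 0) = 15
Node 0 (S = 80): V_0 = 1/1.06·[0.8000·0.0000 + 0.2000·15.0000] = 2.8302

€2.83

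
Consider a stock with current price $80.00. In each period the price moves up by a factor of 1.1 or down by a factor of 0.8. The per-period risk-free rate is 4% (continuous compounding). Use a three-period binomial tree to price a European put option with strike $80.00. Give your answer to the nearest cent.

Risk-neutral probability p = (e^0.04 − 0.8)/(1.1 − 0.8) = 0.2408/0.3000 = 0.8027
Terminal stock prices: S_uuu = 106.5, S_uud = 77.44, S_udd = 56.32, S_ddd = 40.96
Terminal payoffs (K − S): max(-26.48, 0) = 0, max(2.56, 0) = 2.56, max(23.68, 0) = 23.68, max(39.04, 0) = 39.04
Node uu (S = 96.8): V_uu = e^(−0.04)·[0.8027·0.0000 + 0.1973·2.5600] = 0.4853
Node ud (S = 70.4): V_ud = e^(−0.04)·[0.8027·2.5600 + 0.1973·23.6800] = 6.4632
Node dd (S = 51.2): V_dd = e^(−0.04)·[0.8027·23.6800 + 0.1973·39.0400] = 25.6632
Node u (S = 88): V_u = e^(−0.04)·[0.8027·0.4853 + 0.1973·6.4632] = 1.5994
Node d (S = 64): V_d = e^(−0.04)·[0.8027·6.4632 + 0.1973·25.6632] = 9.8493
Node 0 (S = 80): V_0 = e^(−0.04)·[0.8027·1.5994 + 0.1973·9.8493] = 3.1006

$3.10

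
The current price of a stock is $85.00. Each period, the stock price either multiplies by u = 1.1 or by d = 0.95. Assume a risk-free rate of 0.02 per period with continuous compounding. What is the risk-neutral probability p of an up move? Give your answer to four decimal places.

Risk-neutral probability p = (e^0.02 − 0.95)/(1.1 − 0.95) = 0.0702/0.1500 = 0.4680

p = 0.4680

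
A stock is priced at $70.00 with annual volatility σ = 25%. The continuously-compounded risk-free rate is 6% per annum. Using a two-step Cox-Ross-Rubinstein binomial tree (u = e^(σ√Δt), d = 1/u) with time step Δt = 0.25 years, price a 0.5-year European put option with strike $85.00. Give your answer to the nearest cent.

CRR parameters: u = e^(σ√Δt) = e^(0.25·√0.25) = 1.1331, d = 1/u = 0.8825
Per-period rate: rΔt = 0.06·0.25 = 0.015, so R = e^0.015 = 1.0151
Risk-neutral probability p = (e^0.015 − 0.8825)/(1.1331 − 0.8825) = 0.1326/0.2507 = 0.5291
Terminal stock prices: S_uu = 89.88, S_ud = 70, S_dd = 54.52
Terminal payoffs (K − S): max(-4.882, 0) = 0, max(15, 0) = 15, max(30.48, 0) = 30.48
Node u (S = 79.32): V_u = e^(−0.015)·[0.5291·0.0000 + 0.4709·15.0000] = 6.9585
Node d (S = 61.77): V_d = e^(−0.015)·[0.5291·15.0000 + 0.4709·30.4839] = 21.9597
Node 0 (S = 70): V_0 = e^(−0.015)·[0.5291·6.9585 + 0.4709·21.9597] = 13.8140

$13.81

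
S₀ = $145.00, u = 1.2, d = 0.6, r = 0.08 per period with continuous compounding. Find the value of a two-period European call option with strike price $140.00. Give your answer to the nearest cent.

Risk-neutral probability p = (e^0.08 − 0.6)/(1.2 − 0.6) = 0.4833/0.6000 = 0.8055
Terminal stock prices: S_uu = 208.8, S_ud = 104.4, S_dd = 52.2
Terminal payoffs (S − K): max(68.8, 0) = 68.8, max(-35.6, 0) = 0, max(-87.8, 0) = 0
Node u (S = 174): V_u = e^(−0.08)·[0.8055·68.8000 + 0.1945·0.0000] = 51.1563
Node d (S = 87): V_d = e^(−0.08)·[0.8055·0.0000 + 0.1945·0.0000] = 0.0000
Node 0 (S = 145): V_0 = e^(−0.08)·[0.8055·51.1563 + 0.1945·0.0000] = 38.0373

$38.04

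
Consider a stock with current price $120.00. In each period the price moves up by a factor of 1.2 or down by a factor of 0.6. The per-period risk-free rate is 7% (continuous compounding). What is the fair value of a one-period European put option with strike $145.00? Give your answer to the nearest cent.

$15.20

Risk-neutral probability p = (e^0.07 − 0.6)/(1.2 − 0.6) = 0.4725/0.6000 = 0.7875
Terminal stock prices: S_u = 144, S_d = 72
Terminal payoffs (K − S): max(1, 0) = 1, max(73, 0) = 73
Node 0 (S = 120): V_0 = e^(−0.07)·[0.7875·1.0000 + 0.2125·73.0000] = 15.1971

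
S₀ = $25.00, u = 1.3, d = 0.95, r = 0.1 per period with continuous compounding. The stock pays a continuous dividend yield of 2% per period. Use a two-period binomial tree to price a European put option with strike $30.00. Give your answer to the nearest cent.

Per-period risk-free factor R = e^0.1 = 1.1052; dividend-adjusted growth = e^(0.1−0.02) = 1.0833.
Risk-neutral probability p = (1.0833 − 0.95)/(1.3 − 0.95) = 0.1333/0.3500 = 0.3808
Terminal stock prices: S_uu = 42.25, S_ud = 30.88, S_dd = 22.56
Terminal payoffs (K − S): max(-12.25, 0) = 0, max(-0.875, 0) = 0, max(7.438, 0) = 7.438
Node u (S = 32.5): V_u = e^(−0.1)·[0.3808·0.0000 + 0.6192·0.0000] = 0.0000
Node d (S = 23.75): V_d = e^(−0.1)·[0.3808·0.0000 + 0.6192·7.4375] = 4.1669
Node 0 (S = 25): V_0 = e^(−0.1)·[0.3808·0.0000 + 0.6192·4.1669] = 2.3345

$2.33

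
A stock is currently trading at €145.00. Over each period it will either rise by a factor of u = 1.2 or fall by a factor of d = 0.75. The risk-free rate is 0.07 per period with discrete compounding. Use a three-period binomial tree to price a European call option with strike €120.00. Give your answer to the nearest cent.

€51.42

Risk-neutral probability p = (1 + 0.07 − 0.75)/(1.2 − 0.75) = 0.3200/0.4500 = 0.7111
Terminal stock prices: S_uuu = 250.6, S_uud = 156.6, S_udd = 97.88, S_ddd = 61.17
Terminal payoffs (S − K): max(130.6, 0) = 130.6, max(36.6, 0) = 36.6, max(-22.12, 0) = 0, max(-58.83, 0) = 0
Node uu (S = 208.8): V_uu = 1/1.07·[0.7111·130.5600 + 0.2889·36.6000] = 96.6505
Node ud (S = 130.5): V_ud = 1/1.07·[0.7111·36.6000 + 0.2889·0.0000] = 24.3240
Node dd (S = 81.56): V_dd = 1/1.07·[0.7111·0.0000 + 0.2889·0.0000] = 0.0000
Node u (S = 174): V_u = 1/1.07·[0.7111·96.6505 + 0.2889·24.3240] = 70.8001
Node d (S = 108.8): V_d = 1/1.07·[0.7111·24.3240 + 0.2889·0.0000] = 16.1655
Node 0 (S = 145): V_0 = 1/1.07·[0.7111·70.8001 + 0.2889·16.1655] = 51.4176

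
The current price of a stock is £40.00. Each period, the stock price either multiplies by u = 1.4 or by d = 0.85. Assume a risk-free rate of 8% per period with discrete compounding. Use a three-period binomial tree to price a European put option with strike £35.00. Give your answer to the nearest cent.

Risk-neutral probability p = (1 + 0.08 − 0.85)/(1.4 − 0.85) = 0.2300/0.5500 = 0.4182
Terminal stock prices: S_uuu = 109.8, S_uud = 66.64, S_udd = 40.46, S_ddd = 24.56
Terminal payoffs (K − S): max(-74.76, 0) = 0, max(-31.64, 0) = 0, max(-5.46, 0) = 0, max(10.44, 0) = 10.44
Node uu (S = 78.4): V_uu = 1/1.08·[0.4182·0.0000 + 0.5818·0.0000] = 0.0000
Node ud (S = 47.6): V_ud = 1/1.08·[0.4182·0.0000 + 0.5818·0.0000] = 0.0000
Node dd (S = 28.9): V_dd = 1/1.08·[0.4182·0.0000 + 0.5818·10.4350] = 5.6215
Node u (S = 56): V_u = 1/1.08·[0.4182·0.0000 + 0.5818·0.0000] = 0.0000
Node d (S = 34): V_d = 1/1.08·[0.4182·0.0000 + 0.5818·5.6215] = 3.0284
Node 0 (S = 40): V_0 = 1/1.08·[0.4182·0.0000 + 0.5818·3.0284] = 1.6315

£1.63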